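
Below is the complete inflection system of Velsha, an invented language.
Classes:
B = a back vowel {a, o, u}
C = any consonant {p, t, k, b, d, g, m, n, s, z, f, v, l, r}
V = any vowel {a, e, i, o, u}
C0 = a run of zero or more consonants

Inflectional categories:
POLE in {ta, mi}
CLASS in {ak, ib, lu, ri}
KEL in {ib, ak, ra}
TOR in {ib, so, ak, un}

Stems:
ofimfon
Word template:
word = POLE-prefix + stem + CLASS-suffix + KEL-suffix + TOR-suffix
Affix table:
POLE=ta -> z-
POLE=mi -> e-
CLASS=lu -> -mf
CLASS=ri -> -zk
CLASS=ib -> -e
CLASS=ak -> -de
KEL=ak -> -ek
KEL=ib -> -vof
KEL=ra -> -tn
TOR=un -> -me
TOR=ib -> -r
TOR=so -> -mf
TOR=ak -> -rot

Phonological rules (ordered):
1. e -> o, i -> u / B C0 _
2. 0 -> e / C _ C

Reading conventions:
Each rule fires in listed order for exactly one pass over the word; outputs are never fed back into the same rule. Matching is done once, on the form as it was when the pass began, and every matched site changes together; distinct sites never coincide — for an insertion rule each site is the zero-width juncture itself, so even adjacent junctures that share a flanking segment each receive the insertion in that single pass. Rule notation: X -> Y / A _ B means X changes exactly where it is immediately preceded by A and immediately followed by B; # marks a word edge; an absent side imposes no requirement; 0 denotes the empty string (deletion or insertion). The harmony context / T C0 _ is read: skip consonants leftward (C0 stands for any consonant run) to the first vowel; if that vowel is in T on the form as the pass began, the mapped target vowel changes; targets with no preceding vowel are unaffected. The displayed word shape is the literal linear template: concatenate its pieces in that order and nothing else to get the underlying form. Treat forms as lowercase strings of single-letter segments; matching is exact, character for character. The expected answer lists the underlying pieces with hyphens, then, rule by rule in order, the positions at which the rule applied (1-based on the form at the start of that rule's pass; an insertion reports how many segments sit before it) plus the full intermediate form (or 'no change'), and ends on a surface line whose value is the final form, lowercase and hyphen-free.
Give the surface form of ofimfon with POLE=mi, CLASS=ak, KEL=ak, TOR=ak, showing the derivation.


underlying: e-ofimfon-de-ek-rot
1. e -> o, i -> u / B C0 _: fires at position(s) 4, 10: eofumfondoekrot
2. 0 -> e / C _ C: inserts after position(s) 5, 8, 12: eofumefonedoekerot
surface: eofumefonedoekerot


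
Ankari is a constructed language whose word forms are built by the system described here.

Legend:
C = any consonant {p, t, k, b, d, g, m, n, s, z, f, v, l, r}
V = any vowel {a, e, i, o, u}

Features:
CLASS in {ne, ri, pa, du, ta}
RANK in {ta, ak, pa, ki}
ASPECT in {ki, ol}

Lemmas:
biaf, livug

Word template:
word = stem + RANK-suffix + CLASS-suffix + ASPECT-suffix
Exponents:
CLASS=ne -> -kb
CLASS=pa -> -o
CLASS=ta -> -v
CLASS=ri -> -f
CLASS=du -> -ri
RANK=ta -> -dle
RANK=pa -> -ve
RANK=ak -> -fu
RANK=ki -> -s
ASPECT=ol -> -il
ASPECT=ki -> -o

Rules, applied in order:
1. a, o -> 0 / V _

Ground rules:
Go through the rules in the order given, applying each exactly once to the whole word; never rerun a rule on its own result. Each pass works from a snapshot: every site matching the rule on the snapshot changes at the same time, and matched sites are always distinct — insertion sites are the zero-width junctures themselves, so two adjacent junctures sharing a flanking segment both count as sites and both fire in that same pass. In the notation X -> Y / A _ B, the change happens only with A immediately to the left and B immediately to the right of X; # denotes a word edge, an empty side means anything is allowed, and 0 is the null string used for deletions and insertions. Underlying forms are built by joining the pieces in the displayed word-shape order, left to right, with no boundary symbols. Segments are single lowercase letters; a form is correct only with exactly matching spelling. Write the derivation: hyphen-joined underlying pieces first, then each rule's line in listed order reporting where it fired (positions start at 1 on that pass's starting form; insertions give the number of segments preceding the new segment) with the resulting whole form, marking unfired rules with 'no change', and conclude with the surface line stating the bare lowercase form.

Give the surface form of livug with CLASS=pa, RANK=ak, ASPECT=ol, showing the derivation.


underlying: livug-fu-o-il
1. a, o -> 0 / V _: fires at position(s) 8: livugfuil
surface: livugfuil


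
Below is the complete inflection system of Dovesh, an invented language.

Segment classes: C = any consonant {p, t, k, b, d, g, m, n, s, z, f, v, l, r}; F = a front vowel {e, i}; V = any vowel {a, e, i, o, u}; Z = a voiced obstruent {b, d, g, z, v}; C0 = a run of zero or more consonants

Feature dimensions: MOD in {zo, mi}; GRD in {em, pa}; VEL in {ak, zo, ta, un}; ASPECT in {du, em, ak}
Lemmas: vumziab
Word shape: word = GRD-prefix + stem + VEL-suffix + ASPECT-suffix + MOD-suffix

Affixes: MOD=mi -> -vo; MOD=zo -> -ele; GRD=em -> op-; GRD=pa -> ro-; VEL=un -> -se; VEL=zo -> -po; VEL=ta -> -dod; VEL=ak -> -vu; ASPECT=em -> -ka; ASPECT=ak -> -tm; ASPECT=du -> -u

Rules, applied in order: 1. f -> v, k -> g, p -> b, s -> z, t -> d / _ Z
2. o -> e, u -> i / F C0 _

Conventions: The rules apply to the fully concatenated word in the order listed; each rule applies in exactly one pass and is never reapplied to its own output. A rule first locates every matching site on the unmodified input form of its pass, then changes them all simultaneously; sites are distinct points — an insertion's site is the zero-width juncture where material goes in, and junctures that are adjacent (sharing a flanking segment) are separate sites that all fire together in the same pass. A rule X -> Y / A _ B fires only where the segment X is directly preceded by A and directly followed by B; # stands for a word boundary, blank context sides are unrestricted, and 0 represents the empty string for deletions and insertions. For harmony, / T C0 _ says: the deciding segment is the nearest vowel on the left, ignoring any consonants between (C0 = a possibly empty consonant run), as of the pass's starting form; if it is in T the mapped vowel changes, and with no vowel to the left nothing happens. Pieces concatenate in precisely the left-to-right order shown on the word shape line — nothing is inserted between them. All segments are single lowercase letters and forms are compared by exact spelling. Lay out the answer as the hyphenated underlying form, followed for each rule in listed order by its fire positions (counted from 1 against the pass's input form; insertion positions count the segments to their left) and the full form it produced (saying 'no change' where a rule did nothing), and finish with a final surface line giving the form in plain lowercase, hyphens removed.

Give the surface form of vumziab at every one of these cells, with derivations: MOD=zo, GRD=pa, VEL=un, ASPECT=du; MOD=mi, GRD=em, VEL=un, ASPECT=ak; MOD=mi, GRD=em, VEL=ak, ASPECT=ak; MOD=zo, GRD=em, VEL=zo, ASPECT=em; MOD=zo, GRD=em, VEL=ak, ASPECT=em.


cell MOD=zo, GRD=pa, VEL=un, ASPECT=du:
underlying: ro-vumziab-se-u-ele
1. f -> v, k -> g, p -> b, s -> z, t -> d / _ Z: no change
2. o -> e, u -> i / F C0 _: fires at position(s) 12: rovumziabseiele
surface: rovumziabseiele

cell MOD=mi, GRD=em, VEL=un, ASPECT=ak:
underlying: op-vumziab-se-tm-vo
1. f -> v, k -> g, p -> b, s -> z, t -> d / _ Z: fires at position(s) 2: obvumziabsetmvo
2. o -> e, u -> i / F C0 _: fires at position(s) 15: obvumziabsetmve
surface: obvumziabsetmve

cell MOD=mi, GRD=em, VEL=ak, ASPECT=ak:
underlying: op-vumziab-vu-tm-vo
1. f -> v, k -> g, p -> b, s -> z, t -> d / _ Z: fires at position(s) 2: obvumziabvutmvo
2. o -> e, u -> i / F C0 _: no change
surface: obvumziabvutmvo

cell MOD=zo, GRD=em, VEL=zo, ASPECT=em:
underlying: op-vumziab-po-ka-ele
1. f -> v, k -> g, p -> b, s -> z, t -> d / _ Z: fires at position(s) 2: obvumziabpokaele
2. o -> e, u -> i / F C0 _: no change
surface: obvumziabpokaele

cell MOD=zo, GRD=em, VEL=ak, ASPECT=em:
underlying: op-vumziab-vu-ka-ele
1. f -> v, k -> g, p -> b, s -> z, t -> d / _ Z: fires at position(s) 2: obvumziabvukaele
2. o -> e, u -> i / F C0 _: no change
surface: obvumziabvukaele


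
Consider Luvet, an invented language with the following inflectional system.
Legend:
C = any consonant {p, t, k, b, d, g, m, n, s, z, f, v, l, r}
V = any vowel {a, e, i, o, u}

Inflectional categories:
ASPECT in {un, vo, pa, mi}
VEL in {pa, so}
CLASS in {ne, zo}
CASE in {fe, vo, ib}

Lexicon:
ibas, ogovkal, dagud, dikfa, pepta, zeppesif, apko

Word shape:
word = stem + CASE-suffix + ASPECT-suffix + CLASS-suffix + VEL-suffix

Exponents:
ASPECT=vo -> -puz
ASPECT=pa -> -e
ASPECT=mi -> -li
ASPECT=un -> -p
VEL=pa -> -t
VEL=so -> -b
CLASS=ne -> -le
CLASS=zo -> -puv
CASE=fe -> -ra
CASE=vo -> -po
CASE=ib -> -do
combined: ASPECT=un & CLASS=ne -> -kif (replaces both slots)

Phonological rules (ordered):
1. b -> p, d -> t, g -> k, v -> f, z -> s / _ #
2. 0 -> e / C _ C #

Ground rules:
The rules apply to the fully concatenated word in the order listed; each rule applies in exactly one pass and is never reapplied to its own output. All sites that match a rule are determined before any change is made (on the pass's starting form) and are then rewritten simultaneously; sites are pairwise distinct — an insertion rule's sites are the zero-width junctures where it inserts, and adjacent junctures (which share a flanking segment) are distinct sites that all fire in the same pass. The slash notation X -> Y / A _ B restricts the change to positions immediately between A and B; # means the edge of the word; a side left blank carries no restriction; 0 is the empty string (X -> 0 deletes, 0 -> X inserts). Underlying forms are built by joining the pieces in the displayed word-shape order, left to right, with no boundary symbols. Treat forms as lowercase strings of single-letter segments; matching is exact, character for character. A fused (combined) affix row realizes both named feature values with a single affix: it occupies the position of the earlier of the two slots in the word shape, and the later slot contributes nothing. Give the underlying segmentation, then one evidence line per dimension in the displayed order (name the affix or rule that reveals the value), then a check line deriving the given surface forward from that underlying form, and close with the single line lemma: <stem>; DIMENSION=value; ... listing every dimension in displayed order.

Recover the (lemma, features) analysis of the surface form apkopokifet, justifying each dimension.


underlying: apko-po-kif-t
ASPECT=un - signalled by the combined affix row
VEL=pa - signalled by the affix -t
CLASS=ne - signalled by the combined affix row
CASE=vo - signalled by the affix -po
check: apkopokift -> apkopokift -> apkopokifet
lemma: apko; ASPECT=un; VEL=pa; CLASS=ne; CASE=vo


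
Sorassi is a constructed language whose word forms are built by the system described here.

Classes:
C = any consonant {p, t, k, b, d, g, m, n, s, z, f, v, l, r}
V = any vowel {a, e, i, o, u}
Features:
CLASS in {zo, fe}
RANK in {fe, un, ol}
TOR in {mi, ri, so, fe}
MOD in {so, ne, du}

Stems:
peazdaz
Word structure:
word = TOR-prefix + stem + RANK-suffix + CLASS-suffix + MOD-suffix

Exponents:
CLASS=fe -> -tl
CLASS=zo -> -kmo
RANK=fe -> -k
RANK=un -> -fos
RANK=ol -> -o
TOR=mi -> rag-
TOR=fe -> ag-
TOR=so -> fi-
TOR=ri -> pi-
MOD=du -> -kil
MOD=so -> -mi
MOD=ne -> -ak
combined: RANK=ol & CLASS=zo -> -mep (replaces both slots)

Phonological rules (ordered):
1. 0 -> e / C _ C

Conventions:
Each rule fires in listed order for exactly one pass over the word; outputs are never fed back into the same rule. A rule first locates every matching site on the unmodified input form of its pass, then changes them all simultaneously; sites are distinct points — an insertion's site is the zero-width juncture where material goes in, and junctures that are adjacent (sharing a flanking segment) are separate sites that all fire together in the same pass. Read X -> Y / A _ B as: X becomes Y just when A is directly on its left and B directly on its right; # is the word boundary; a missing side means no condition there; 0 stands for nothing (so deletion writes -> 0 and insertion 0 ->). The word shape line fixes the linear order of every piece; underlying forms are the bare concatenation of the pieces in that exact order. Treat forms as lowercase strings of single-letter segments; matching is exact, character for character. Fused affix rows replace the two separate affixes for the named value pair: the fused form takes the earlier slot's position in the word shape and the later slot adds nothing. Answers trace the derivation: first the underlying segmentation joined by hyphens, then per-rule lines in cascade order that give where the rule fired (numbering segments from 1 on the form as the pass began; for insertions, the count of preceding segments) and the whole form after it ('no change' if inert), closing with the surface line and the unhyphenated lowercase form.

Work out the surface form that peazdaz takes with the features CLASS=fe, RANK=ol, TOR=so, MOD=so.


underlying: fi-peazdaz-o-tl-mi
1. 0 -> e / C _ C: inserts after position(s) 6, 11, 12: fipeazedazotelemi
surface: fipeazedazotelemi


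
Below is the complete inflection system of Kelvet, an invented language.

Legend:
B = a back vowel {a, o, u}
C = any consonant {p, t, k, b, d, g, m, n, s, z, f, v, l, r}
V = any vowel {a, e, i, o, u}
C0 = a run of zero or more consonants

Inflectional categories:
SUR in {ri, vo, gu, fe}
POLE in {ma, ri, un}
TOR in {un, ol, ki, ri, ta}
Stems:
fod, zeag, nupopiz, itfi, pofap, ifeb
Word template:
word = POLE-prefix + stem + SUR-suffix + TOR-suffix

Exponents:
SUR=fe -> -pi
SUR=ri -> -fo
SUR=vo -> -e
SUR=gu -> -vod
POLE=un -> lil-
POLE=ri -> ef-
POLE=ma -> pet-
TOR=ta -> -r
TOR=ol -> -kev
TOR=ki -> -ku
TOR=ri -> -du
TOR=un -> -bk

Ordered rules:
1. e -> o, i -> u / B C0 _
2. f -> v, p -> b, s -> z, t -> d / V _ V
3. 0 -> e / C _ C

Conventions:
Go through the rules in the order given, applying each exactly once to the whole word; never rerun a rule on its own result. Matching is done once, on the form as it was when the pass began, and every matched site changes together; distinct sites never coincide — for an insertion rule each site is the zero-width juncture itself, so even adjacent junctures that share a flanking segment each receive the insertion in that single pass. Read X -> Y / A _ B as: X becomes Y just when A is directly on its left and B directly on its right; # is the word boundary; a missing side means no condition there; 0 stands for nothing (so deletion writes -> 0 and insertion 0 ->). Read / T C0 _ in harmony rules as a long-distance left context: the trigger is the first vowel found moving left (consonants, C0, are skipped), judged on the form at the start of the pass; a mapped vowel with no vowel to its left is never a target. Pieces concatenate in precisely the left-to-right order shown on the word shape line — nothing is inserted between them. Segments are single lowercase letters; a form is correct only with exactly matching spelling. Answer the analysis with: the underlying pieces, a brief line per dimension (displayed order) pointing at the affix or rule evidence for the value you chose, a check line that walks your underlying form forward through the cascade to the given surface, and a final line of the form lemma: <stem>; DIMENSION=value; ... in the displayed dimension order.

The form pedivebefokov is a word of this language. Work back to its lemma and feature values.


underlying: pet-ifeb-fo-kev
SUR=ri - signalled by the affix -fo
POLE=ma - signalled by the affix pet-
TOR=ol - signalled by the affix -kev
check: petifebfokev -> petifebfokov -> pedivebfokov -> pedivebefokov
lemma: ifeb; SUR=ri; POLE=ma; TOR=ol


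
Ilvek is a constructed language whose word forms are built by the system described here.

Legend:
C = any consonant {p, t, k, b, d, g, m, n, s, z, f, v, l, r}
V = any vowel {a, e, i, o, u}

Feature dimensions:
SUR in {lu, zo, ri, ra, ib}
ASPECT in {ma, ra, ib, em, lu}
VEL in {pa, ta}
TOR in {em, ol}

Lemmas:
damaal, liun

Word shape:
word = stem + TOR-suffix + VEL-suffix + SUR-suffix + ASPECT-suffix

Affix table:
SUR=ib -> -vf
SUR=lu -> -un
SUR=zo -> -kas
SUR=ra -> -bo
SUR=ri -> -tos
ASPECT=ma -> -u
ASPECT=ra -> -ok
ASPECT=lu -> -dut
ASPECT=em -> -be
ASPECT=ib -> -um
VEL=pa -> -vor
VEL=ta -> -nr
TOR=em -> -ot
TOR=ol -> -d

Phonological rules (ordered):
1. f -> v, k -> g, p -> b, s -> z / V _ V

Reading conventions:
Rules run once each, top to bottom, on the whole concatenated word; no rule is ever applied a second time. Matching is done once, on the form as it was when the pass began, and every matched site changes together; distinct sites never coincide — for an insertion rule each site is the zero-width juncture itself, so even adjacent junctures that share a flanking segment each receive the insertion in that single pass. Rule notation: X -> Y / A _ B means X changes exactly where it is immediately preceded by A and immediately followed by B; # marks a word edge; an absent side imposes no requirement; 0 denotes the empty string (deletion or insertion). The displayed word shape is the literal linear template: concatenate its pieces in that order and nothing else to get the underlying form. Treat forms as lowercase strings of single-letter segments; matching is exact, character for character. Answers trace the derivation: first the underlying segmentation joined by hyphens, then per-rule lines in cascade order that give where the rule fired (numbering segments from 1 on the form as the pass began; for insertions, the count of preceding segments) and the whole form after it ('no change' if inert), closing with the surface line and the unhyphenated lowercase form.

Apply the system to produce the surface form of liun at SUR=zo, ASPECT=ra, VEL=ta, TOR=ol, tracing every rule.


underlying: liun-d-nr-kas-ok
1. f -> v, k -> g, p -> b, s -> z / V _ V: fires at position(s) 10: liundnrkazok
surface: liundnrkazok


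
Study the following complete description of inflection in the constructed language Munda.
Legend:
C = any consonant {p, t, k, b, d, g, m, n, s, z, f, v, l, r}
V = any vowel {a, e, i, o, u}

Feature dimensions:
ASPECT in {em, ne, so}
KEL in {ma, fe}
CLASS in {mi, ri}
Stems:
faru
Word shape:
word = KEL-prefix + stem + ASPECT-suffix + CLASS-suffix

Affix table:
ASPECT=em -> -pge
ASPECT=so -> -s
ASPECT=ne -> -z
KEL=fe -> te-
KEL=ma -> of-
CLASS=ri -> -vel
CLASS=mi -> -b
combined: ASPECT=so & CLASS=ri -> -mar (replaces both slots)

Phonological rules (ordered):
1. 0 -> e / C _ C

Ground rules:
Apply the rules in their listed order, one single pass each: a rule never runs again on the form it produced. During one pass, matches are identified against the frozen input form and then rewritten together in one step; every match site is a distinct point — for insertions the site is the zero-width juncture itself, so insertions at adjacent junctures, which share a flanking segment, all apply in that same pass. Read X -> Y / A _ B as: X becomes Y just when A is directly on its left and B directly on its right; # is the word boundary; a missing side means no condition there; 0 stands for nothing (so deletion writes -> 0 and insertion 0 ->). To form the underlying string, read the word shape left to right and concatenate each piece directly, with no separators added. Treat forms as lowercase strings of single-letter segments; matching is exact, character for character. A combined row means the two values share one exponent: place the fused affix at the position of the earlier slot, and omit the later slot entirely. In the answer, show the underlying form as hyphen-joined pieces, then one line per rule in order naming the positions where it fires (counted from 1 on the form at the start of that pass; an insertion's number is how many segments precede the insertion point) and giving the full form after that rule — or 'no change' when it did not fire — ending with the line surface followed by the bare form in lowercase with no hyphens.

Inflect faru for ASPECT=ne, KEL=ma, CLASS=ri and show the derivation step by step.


underlying: of-faru-z-vel
1. 0 -> e / C _ C: inserts after position(s) 2, 7: ofefaruzevel
surface: ofefaruzevel


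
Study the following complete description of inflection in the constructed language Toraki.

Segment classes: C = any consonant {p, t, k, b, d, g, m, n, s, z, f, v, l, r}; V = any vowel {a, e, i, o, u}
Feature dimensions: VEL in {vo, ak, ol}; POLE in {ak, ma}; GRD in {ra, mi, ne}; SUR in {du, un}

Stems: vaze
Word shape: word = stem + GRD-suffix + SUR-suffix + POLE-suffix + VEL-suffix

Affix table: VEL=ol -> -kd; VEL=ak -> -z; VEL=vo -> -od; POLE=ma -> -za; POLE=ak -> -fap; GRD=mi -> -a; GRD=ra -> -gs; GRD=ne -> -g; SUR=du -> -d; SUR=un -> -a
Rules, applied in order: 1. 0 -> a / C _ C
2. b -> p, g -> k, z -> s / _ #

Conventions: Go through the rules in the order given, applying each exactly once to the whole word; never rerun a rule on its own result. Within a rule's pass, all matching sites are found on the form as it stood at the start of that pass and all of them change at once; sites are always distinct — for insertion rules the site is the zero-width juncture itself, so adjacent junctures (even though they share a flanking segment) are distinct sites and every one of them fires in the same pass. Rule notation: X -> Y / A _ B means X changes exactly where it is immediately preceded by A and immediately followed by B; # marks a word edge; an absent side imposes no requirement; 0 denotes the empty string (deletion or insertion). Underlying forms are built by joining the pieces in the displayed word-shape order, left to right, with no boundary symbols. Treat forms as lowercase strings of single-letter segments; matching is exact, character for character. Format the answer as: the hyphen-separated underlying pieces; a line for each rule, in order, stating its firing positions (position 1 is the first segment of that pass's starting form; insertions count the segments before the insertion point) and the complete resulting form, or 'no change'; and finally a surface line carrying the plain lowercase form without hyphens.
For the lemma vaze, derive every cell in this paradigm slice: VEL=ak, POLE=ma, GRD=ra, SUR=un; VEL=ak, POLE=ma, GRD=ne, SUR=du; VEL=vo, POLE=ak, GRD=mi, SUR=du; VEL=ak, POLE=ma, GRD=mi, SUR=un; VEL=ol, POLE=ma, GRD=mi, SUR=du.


cell VEL=ak, POLE=ma, GRD=ra, SUR=un:
underlying: vaze-gs-a-za-z
1. 0 -> a / C _ C: inserts after position(s) 5: vazegasazaz
2. b -> p, g -> k, z -> s / _ #: fires at position(s) 11: vazegasazas
surface: vazegasazas

cell VEL=ak, POLE=ma, GRD=ne, SUR=du:
underlying: vaze-g-d-za-z
1. 0 -> a / C _ C: inserts after position(s) 5, 6: vazegadazaz
2. b -> p, g -> k, z -> s / _ #: fires at position(s) 11: vazegadazas
surface: vazegadazas

cell VEL=vo, POLE=ak, GRD=mi, SUR=du:
underlying: vaze-a-d-fap-od
1. 0 -> a / C _ C: inserts after position(s) 6: vazeadafapod
2. b -> p, g -> k, z -> s / _ #: no change
surface: vazeadafapod

cell VEL=ak, POLE=ma, GRD=mi, SUR=un:
underlying: vaze-a-a-za-z
1. 0 -> a / C _ C: no change
2. b -> p, g -> k, z -> s / _ #: fires at position(s) 9: vazeaazas
surface: vazeaazas

cell VEL=ol, POLE=ma, GRD=mi, SUR=du:
underlying: vaze-a-d-za-kd
1. 0 -> a / C _ C: inserts after position(s) 6, 9: vazeadazakad
2. b -> p, g -> k, z -> s / _ #: no change
surface: vazeadazakad


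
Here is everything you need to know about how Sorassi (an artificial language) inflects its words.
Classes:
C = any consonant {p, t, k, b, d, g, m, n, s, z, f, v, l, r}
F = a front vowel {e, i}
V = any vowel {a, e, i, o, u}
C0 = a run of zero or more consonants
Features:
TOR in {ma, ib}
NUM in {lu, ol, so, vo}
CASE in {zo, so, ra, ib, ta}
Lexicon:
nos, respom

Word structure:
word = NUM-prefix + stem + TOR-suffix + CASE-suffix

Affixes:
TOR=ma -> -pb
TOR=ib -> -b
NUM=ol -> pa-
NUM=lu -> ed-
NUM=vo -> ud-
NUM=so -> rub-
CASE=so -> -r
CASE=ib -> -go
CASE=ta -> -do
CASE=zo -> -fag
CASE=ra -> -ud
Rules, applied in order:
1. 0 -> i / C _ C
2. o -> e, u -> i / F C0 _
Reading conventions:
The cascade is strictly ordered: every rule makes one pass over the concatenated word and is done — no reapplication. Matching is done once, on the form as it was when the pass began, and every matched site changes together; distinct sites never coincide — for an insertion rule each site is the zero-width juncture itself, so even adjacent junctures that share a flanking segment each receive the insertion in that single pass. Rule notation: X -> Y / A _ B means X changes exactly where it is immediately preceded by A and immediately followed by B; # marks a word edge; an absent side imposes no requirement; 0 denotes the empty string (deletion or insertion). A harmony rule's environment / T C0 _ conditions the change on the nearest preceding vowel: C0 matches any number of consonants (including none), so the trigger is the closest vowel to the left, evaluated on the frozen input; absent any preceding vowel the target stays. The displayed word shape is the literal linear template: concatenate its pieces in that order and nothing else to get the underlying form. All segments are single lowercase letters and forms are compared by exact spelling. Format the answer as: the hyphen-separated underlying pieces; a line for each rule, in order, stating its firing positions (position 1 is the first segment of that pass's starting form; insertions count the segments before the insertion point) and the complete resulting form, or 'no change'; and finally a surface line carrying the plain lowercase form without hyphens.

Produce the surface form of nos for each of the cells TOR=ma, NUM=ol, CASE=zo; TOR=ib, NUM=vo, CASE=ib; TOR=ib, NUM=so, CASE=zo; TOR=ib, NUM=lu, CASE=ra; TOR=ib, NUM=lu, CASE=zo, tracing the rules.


cell TOR=ma, NUM=ol, CASE=zo:
underlying: pa-nos-pb-fag
1. 0 -> i / C _ C: inserts after position(s) 5, 6, 7: panosipibifag
2. o -> e, u -> i / F C0 _: no change
surface: panosipibifag

cell TOR=ib, NUM=vo, CASE=ib:
underlying: ud-nos-b-go
1. 0 -> i / C _ C: inserts after position(s) 2, 5, 6: udinosibigo
2. o -> e, u -> i / F C0 _: fires at position(s) 5, 11: udinesibige
surface: udinesibige

cell TOR=ib, NUM=so, CASE=zo:
underlying: rub-nos-b-fag
1. 0 -> i / C _ C: inserts after position(s) 3, 6, 7: rubinosibifag
2. o -> e, u -> i / F C0 _: fires at position(s) 6: rubinesibifag
surface: rubinesibifag

cell TOR=ib, NUM=lu, CASE=ra:
underlying: ed-nos-b-ud
1. 0 -> i / C _ C: inserts after position(s) 2, 5: edinosibud
2. o -> e, u -> i / F C0 _: fires at position(s) 5, 9: edinesibid
surface: edinesibid

cell TOR=ib, NUM=lu, CASE=zo:
underlying: ed-nos-b-fag
1. 0 -> i / C _ C: inserts after position(s) 2, 5, 6: edinosibifag
2. o -> e, u -> i / F C0 _: fires at position(s) 5: edinesibifag
surface: edinesibifag


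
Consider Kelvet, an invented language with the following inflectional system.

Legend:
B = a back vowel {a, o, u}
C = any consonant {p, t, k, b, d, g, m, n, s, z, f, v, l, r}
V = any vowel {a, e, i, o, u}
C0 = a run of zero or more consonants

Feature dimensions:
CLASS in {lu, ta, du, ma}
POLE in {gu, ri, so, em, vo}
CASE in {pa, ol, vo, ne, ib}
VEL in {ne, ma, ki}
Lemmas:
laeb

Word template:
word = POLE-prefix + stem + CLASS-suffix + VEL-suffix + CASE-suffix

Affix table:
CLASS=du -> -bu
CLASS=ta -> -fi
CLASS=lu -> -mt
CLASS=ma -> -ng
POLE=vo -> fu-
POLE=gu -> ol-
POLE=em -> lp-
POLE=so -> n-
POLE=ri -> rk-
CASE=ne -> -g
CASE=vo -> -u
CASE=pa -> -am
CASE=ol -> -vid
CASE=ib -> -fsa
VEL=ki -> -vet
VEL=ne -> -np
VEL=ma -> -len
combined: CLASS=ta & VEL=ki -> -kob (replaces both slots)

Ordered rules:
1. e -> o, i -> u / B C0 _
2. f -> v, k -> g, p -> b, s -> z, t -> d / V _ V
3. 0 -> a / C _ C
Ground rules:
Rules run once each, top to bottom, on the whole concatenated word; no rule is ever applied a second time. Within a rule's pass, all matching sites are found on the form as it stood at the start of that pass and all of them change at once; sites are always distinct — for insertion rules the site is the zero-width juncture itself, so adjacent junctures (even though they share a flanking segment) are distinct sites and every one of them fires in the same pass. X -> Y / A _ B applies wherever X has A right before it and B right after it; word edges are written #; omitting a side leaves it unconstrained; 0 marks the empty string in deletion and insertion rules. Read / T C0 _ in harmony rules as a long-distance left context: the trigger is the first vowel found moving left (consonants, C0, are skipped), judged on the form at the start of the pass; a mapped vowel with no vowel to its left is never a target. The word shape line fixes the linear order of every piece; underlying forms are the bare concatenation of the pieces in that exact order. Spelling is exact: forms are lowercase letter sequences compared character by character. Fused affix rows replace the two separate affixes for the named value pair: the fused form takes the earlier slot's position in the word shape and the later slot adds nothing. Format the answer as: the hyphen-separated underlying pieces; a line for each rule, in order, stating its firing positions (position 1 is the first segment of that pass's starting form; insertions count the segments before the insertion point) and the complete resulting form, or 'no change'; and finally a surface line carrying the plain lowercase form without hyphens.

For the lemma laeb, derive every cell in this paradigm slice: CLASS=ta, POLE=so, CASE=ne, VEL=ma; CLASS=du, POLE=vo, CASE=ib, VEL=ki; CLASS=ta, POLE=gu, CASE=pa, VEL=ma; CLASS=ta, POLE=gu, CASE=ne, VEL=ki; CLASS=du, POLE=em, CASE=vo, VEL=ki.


cell CLASS=ta, POLE=so, CASE=ne, VEL=ma:
underlying: n-laeb-fi-len-g
1. e -> o, i -> u / B C0 _: fires at position(s) 4: nlaobfileng
2. f -> v, k -> g, p -> b, s -> z, t -> d / V _ V: no change
3. 0 -> a / C _ C: inserts after position(s) 1, 5, 10: nalaobafilenag
surface: nalaobafilenag

cell CLASS=du, POLE=vo, CASE=ib, VEL=ki:
underlying: fu-laeb-bu-vet-fsa
1. e -> o, i -> u / B C0 _: fires at position(s) 5, 10: fulaobbuvotfsa
2. f -> v, k -> g, p -> b, s -> z, t -> d / V _ V: no change
3. 0 -> a / C _ C: inserts after position(s) 6, 11, 12: fulaobabuvotafasa
surface: fulaobabuvotafasa

cell CLASS=ta, POLE=gu, CASE=pa, VEL=ma:
underlying: ol-laeb-fi-len-am
1. e -> o, i -> u / B C0 _: fires at position(s) 5: ollaobfilenam
2. f -> v, k -> g, p -> b, s -> z, t -> d / V _ V: no change
3. 0 -> a / C _ C: inserts after position(s) 2, 6: olalaobafilenam
surface: olalaobafilenam

cell CLASS=ta, POLE=gu, CASE=ne, VEL=ki:
underlying: ol-laeb-kob-g
1. e -> o, i -> u / B C0 _: fires at position(s) 5: ollaobkobg
2. f -> v, k -> g, p -> b, s -> z, t -> d / V _ V: no change
3. 0 -> a / C _ C: inserts after position(s) 2, 6, 9: olalaobakobag
surface: olalaobakobag

cell CLASS=du, POLE=em, CASE=vo, VEL=ki:
underlying: lp-laeb-bu-vet-u
1. e -> o, i -> u / B C0 _: fires at position(s) 5, 10: lplaobbuvotu
2. f -> v, k -> g, p -> b, s -> z, t -> d / V _ V: fires at position(s) 11: lplaobbuvodu
3. 0 -> a / C _ C: inserts after position(s) 1, 2, 6: lapalaobabuvodu
surface: lapalaobabuvodu


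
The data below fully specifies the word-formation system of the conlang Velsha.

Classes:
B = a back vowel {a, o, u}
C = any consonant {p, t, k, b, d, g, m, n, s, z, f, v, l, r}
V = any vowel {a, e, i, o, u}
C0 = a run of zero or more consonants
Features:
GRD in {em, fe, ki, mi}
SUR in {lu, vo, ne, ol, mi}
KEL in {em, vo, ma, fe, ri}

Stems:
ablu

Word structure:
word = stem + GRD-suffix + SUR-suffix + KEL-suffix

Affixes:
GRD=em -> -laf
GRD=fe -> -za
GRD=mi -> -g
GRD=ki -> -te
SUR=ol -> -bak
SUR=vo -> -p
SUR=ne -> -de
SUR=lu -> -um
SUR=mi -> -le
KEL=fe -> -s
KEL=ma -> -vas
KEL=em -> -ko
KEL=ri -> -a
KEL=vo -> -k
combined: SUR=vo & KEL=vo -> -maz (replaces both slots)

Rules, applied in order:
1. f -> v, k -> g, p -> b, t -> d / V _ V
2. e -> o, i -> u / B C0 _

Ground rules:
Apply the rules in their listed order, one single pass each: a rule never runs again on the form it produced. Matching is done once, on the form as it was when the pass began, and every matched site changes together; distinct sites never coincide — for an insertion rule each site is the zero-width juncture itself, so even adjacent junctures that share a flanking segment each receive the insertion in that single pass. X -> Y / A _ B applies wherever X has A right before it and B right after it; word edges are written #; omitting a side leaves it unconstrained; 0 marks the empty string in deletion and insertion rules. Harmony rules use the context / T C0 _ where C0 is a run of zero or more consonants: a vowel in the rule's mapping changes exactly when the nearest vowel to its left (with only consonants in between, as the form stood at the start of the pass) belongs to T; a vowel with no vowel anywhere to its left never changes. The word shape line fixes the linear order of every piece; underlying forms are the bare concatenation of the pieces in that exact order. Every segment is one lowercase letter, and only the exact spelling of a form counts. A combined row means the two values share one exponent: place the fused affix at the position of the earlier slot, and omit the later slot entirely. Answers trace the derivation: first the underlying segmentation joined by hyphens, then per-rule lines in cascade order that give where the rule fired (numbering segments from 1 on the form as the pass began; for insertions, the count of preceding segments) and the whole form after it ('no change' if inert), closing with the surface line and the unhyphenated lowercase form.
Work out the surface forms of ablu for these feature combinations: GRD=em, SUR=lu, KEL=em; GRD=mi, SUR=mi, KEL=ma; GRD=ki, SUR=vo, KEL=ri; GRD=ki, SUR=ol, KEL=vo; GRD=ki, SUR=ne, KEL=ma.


cell GRD=em, SUR=lu, KEL=em:
underlying: ablu-laf-um-ko
1. f -> v, k -> g, p -> b, t -> d / V _ V: fires at position(s) 7: ablulavumko
2. e -> o, i -> u / B C0 _: no change
surface: ablulavumko

cell GRD=mi, SUR=mi, KEL=ma:
underlying: ablu-g-le-vas
1. f -> v, k -> g, p -> b, t -> d / V _ V: no change
2. e -> o, i -> u / B C0 _: fires at position(s) 7: abluglovas
surface: abluglovas

cell GRD=ki, SUR=vo, KEL=ri:
underlying: ablu-te-p-a
1. f -> v, k -> g, p -> b, t -> d / V _ V: fires at position(s) 5, 7: abludeba
2. e -> o, i -> u / B C0 _: fires at position(s) 6: abludoba
surface: abludoba

cell GRD=ki, SUR=ol, KEL=vo:
underlying: ablu-te-bak-k
1. f -> v, k -> g, p -> b, t -> d / V _ V: fires at position(s) 5: abludebakk
2. e -> o, i -> u / B C0 _: fires at position(s) 6: abludobakk
surface: abludobakk

cell GRD=ki, SUR=ne, KEL=ma:
underlying: ablu-te-de-vas
1. f -> v, k -> g, p -> b, t -> d / V _ V: fires at position(s) 5: abludedevas
2. e -> o, i -> u / B C0 _: fires at position(s) 6: abludodevas
surface: abludodevas


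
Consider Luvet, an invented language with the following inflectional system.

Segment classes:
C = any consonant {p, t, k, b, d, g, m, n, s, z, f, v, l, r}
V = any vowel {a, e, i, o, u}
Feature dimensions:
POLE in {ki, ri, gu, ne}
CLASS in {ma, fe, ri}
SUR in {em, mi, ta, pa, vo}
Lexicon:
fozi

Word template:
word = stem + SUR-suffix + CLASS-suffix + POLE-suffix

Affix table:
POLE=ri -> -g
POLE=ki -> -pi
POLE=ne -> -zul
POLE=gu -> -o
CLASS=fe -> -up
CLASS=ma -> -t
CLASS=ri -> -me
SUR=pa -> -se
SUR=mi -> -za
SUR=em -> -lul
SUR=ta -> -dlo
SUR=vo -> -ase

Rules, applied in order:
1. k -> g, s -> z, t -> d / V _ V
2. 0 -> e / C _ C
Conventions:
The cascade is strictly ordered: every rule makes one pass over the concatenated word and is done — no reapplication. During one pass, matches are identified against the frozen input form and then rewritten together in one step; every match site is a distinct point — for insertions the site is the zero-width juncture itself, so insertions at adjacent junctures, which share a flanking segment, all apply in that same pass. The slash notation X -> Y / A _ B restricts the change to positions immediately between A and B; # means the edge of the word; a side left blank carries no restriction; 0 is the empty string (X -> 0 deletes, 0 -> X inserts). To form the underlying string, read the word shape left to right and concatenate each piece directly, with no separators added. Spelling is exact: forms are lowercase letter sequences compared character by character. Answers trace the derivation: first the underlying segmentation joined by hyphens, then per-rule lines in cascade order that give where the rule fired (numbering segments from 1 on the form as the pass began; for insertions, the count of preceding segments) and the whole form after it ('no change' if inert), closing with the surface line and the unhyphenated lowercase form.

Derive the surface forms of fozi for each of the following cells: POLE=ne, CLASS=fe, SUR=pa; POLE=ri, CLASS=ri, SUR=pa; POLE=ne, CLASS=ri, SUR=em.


cell POLE=ne, CLASS=fe, SUR=pa:
underlying: fozi-se-up-zul
1. k -> g, s -> z, t -> d / V _ V: fires at position(s) 5: fozizeupzul
2. 0 -> e / C _ C: inserts after position(s) 8: fozizeupezul
surface: fozizeupezul

cell POLE=ri, CLASS=ri, SUR=pa:
underlying: fozi-se-me-g
1. k -> g, s -> z, t -> d / V _ V: fires at position(s) 5: fozizemeg
2. 0 -> e / C _ C: no change
surface: fozizemeg

cell POLE=ne, CLASS=ri, SUR=em:
underlying: fozi-lul-me-zul
1. k -> g, s -> z, t -> d / V _ V: no change
2. 0 -> e / C _ C: inserts after position(s) 7: fozilulemezul
surface: fozilulemezul


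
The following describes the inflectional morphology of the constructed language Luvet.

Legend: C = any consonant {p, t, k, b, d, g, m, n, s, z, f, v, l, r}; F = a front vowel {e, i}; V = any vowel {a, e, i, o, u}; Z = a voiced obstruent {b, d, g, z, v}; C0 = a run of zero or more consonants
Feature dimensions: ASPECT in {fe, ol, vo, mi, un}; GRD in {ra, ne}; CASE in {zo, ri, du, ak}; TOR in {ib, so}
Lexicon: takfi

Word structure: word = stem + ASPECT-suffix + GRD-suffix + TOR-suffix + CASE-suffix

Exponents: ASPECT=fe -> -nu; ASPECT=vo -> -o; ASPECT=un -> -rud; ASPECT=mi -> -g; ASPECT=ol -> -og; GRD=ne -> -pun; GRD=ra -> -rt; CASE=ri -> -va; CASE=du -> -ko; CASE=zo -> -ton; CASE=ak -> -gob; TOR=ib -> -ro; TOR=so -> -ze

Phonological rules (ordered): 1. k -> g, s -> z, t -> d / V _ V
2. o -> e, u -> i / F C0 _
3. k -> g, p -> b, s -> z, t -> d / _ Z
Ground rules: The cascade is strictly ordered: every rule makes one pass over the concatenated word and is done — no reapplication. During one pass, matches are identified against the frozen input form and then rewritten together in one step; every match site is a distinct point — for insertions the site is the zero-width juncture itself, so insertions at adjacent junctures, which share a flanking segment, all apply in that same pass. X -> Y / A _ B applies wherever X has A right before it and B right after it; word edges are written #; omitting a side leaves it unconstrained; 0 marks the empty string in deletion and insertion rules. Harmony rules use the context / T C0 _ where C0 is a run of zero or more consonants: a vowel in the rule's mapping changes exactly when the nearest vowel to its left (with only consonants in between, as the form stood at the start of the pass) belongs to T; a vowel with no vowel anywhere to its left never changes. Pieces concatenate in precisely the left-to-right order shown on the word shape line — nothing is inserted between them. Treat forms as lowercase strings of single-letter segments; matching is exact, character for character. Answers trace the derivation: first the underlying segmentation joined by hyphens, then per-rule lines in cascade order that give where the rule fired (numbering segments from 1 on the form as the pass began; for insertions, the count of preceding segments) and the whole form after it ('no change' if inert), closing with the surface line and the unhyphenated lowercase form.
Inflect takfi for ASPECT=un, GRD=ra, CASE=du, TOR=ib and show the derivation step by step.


underlying: takfi-rud-rt-ro-ko
1. k -> g, s -> z, t -> d / V _ V: fires at position(s) 13: takfirudrtrogo
2. o -> e, u -> i / F C0 _: fires at position(s) 7: takfiridrtrogo
3. k -> g, p -> b, s -> z, t -> d / _ Z: no change
surface: takfiridrtrogo
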